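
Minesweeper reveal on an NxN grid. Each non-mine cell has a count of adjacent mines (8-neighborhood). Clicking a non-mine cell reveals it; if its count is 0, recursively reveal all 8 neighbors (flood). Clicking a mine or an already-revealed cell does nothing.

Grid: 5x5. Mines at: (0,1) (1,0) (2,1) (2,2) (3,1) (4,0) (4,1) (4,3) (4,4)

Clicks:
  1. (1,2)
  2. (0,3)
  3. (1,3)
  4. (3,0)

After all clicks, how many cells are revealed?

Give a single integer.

Click 1 (1,2) count=3: revealed 1 new [(1,2)] -> total=1
Click 2 (0,3) count=0: revealed 9 new [(0,2) (0,3) (0,4) (1,3) (1,4) (2,3) (2,4) (3,3) (3,4)] -> total=10
Click 3 (1,3) count=1: revealed 0 new [(none)] -> total=10
Click 4 (3,0) count=4: revealed 1 new [(3,0)] -> total=11

Answer: 11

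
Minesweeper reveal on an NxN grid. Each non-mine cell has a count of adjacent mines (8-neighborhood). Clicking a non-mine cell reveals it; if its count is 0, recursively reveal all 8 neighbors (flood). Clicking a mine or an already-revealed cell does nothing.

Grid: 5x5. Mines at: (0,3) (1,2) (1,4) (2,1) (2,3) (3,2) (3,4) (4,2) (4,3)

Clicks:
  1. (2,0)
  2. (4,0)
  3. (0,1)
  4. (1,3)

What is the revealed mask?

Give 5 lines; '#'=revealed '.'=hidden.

Answer: .#...
...#.
#....
##...
##...

Derivation:
Click 1 (2,0) count=1: revealed 1 new [(2,0)] -> total=1
Click 2 (4,0) count=0: revealed 4 new [(3,0) (3,1) (4,0) (4,1)] -> total=5
Click 3 (0,1) count=1: revealed 1 new [(0,1)] -> total=6
Click 4 (1,3) count=4: revealed 1 new [(1,3)] -> total=7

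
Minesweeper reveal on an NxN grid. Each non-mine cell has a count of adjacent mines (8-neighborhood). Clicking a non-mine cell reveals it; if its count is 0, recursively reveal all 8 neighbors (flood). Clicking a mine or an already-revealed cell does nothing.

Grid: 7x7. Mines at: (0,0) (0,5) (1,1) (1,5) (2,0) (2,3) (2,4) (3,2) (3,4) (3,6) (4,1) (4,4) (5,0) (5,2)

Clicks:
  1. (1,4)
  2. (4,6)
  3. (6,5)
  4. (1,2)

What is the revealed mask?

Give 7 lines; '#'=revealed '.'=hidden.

Answer: .......
..#.#..
.......
.......
.....##
...####
...####

Derivation:
Click 1 (1,4) count=4: revealed 1 new [(1,4)] -> total=1
Click 2 (4,6) count=1: revealed 1 new [(4,6)] -> total=2
Click 3 (6,5) count=0: revealed 9 new [(4,5) (5,3) (5,4) (5,5) (5,6) (6,3) (6,4) (6,5) (6,6)] -> total=11
Click 4 (1,2) count=2: revealed 1 new [(1,2)] -> total=12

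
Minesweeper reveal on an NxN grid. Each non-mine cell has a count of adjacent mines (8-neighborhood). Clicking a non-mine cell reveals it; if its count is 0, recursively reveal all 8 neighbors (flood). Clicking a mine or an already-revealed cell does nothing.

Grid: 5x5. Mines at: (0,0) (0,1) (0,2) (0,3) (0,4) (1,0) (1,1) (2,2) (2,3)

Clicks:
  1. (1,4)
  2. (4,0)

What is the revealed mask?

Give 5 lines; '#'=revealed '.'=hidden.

Click 1 (1,4) count=3: revealed 1 new [(1,4)] -> total=1
Click 2 (4,0) count=0: revealed 12 new [(2,0) (2,1) (3,0) (3,1) (3,2) (3,3) (3,4) (4,0) (4,1) (4,2) (4,3) (4,4)] -> total=13

Answer: .....
....#
##...
#####
#####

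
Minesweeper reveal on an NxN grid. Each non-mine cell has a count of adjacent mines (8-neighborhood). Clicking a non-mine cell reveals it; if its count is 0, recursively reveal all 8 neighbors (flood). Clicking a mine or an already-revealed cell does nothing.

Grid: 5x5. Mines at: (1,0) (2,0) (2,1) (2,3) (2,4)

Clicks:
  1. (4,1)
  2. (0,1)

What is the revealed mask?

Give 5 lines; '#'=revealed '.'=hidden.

Answer: .#...
.....
.....
#####
#####

Derivation:
Click 1 (4,1) count=0: revealed 10 new [(3,0) (3,1) (3,2) (3,3) (3,4) (4,0) (4,1) (4,2) (4,3) (4,4)] -> total=10
Click 2 (0,1) count=1: revealed 1 new [(0,1)] -> total=11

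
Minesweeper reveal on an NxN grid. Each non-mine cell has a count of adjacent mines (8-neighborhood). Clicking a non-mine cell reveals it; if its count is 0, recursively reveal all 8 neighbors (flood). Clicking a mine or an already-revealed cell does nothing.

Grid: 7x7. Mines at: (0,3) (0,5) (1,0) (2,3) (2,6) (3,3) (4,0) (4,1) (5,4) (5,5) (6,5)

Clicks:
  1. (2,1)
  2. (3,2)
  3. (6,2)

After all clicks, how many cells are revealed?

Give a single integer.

Click 1 (2,1) count=1: revealed 1 new [(2,1)] -> total=1
Click 2 (3,2) count=3: revealed 1 new [(3,2)] -> total=2
Click 3 (6,2) count=0: revealed 8 new [(5,0) (5,1) (5,2) (5,3) (6,0) (6,1) (6,2) (6,3)] -> total=10

Answer: 10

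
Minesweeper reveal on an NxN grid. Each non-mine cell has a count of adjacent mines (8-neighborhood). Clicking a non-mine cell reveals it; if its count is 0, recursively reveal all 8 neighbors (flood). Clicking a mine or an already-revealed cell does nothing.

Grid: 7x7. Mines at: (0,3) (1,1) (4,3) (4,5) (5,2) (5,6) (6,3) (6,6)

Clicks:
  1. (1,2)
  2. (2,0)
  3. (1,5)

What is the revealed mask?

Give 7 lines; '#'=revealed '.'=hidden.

Click 1 (1,2) count=2: revealed 1 new [(1,2)] -> total=1
Click 2 (2,0) count=1: revealed 1 new [(2,0)] -> total=2
Click 3 (1,5) count=0: revealed 17 new [(0,4) (0,5) (0,6) (1,3) (1,4) (1,5) (1,6) (2,2) (2,3) (2,4) (2,5) (2,6) (3,2) (3,3) (3,4) (3,5) (3,6)] -> total=19

Answer: ....###
..#####
#.#####
..#####
.......
.......
.......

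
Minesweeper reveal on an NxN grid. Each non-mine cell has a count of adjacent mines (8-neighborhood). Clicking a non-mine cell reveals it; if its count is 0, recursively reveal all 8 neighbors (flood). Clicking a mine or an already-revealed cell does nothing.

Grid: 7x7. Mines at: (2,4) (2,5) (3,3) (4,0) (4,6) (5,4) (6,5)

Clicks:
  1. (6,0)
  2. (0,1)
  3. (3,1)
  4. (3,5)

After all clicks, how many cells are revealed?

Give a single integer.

Answer: 33

Derivation:
Click 1 (6,0) count=0: revealed 11 new [(4,1) (4,2) (4,3) (5,0) (5,1) (5,2) (5,3) (6,0) (6,1) (6,2) (6,3)] -> total=11
Click 2 (0,1) count=0: revealed 21 new [(0,0) (0,1) (0,2) (0,3) (0,4) (0,5) (0,6) (1,0) (1,1) (1,2) (1,3) (1,4) (1,5) (1,6) (2,0) (2,1) (2,2) (2,3) (3,0) (3,1) (3,2)] -> total=32
Click 3 (3,1) count=1: revealed 0 new [(none)] -> total=32
Click 4 (3,5) count=3: revealed 1 new [(3,5)] -> total=33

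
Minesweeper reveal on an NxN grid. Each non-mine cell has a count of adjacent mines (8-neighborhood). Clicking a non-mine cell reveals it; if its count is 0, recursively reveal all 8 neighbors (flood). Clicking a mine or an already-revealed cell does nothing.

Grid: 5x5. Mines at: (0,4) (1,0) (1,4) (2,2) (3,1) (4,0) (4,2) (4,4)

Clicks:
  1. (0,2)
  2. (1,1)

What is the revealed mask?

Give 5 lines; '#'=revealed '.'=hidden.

Answer: .###.
.###.
.....
.....
.....

Derivation:
Click 1 (0,2) count=0: revealed 6 new [(0,1) (0,2) (0,3) (1,1) (1,2) (1,3)] -> total=6
Click 2 (1,1) count=2: revealed 0 new [(none)] -> total=6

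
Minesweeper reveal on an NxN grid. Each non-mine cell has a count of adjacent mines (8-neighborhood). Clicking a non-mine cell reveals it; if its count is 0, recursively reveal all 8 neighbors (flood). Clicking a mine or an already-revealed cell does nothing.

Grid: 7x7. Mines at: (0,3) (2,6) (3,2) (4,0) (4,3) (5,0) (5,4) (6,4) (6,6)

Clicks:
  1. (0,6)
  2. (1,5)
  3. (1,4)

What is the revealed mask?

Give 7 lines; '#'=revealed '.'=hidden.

Answer: ....###
....###
.......
.......
.......
.......
.......

Derivation:
Click 1 (0,6) count=0: revealed 6 new [(0,4) (0,5) (0,6) (1,4) (1,5) (1,6)] -> total=6
Click 2 (1,5) count=1: revealed 0 new [(none)] -> total=6
Click 3 (1,4) count=1: revealed 0 new [(none)] -> total=6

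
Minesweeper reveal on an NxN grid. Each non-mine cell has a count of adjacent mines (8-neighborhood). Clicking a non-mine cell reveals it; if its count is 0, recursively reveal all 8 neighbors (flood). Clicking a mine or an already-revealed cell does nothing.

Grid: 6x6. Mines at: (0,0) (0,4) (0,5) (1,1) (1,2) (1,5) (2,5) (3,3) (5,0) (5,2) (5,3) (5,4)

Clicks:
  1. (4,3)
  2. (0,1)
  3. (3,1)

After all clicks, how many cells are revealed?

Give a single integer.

Answer: 11

Derivation:
Click 1 (4,3) count=4: revealed 1 new [(4,3)] -> total=1
Click 2 (0,1) count=3: revealed 1 new [(0,1)] -> total=2
Click 3 (3,1) count=0: revealed 9 new [(2,0) (2,1) (2,2) (3,0) (3,1) (3,2) (4,0) (4,1) (4,2)] -> total=11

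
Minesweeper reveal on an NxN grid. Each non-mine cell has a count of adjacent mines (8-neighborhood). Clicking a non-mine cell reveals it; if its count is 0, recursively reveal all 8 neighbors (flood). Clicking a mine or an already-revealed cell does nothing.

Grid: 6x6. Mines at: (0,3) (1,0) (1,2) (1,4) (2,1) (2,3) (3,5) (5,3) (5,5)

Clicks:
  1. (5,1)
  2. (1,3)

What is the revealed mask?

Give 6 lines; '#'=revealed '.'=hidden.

Answer: ......
...#..
......
###...
###...
###...

Derivation:
Click 1 (5,1) count=0: revealed 9 new [(3,0) (3,1) (3,2) (4,0) (4,1) (4,2) (5,0) (5,1) (5,2)] -> total=9
Click 2 (1,3) count=4: revealed 1 new [(1,3)] -> total=10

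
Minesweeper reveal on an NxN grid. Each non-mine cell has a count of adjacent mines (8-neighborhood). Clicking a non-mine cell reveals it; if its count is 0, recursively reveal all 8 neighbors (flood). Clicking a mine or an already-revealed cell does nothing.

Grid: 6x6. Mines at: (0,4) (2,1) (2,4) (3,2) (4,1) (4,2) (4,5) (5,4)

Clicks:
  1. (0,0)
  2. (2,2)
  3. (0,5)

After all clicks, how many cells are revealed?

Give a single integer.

Click 1 (0,0) count=0: revealed 8 new [(0,0) (0,1) (0,2) (0,3) (1,0) (1,1) (1,2) (1,3)] -> total=8
Click 2 (2,2) count=2: revealed 1 new [(2,2)] -> total=9
Click 3 (0,5) count=1: revealed 1 new [(0,5)] -> total=10

Answer: 10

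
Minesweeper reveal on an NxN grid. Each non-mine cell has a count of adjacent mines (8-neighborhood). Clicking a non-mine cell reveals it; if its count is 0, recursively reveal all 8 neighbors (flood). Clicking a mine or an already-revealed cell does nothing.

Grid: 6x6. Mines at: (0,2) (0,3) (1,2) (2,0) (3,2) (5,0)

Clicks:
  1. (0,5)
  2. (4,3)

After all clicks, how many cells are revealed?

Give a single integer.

Click 1 (0,5) count=0: revealed 21 new [(0,4) (0,5) (1,3) (1,4) (1,5) (2,3) (2,4) (2,5) (3,3) (3,4) (3,5) (4,1) (4,2) (4,3) (4,4) (4,5) (5,1) (5,2) (5,3) (5,4) (5,5)] -> total=21
Click 2 (4,3) count=1: revealed 0 new [(none)] -> total=21

Answer: 21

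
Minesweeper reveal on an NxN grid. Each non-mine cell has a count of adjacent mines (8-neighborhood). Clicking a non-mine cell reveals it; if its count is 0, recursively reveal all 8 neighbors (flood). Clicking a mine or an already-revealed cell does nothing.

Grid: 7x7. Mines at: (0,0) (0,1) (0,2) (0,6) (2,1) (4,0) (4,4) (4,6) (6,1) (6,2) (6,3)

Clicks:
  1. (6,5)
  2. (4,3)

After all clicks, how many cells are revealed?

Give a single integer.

Answer: 7

Derivation:
Click 1 (6,5) count=0: revealed 6 new [(5,4) (5,5) (5,6) (6,4) (6,5) (6,6)] -> total=6
Click 2 (4,3) count=1: revealed 1 new [(4,3)] -> total=7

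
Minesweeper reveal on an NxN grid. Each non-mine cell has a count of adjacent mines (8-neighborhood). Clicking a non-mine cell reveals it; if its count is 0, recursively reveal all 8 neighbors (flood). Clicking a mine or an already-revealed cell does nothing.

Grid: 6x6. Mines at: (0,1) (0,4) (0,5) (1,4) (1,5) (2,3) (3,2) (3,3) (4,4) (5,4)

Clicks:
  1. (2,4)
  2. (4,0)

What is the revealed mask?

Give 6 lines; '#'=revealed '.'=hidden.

Click 1 (2,4) count=4: revealed 1 new [(2,4)] -> total=1
Click 2 (4,0) count=0: revealed 14 new [(1,0) (1,1) (2,0) (2,1) (3,0) (3,1) (4,0) (4,1) (4,2) (4,3) (5,0) (5,1) (5,2) (5,3)] -> total=15

Answer: ......
##....
##..#.
##....
####..
####..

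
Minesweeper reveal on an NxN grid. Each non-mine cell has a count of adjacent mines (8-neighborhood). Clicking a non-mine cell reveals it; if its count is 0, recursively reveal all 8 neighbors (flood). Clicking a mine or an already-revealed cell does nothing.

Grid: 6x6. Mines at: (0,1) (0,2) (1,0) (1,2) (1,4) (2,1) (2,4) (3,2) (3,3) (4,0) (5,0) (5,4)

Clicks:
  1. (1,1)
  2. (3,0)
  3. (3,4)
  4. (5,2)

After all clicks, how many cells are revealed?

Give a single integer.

Click 1 (1,1) count=5: revealed 1 new [(1,1)] -> total=1
Click 2 (3,0) count=2: revealed 1 new [(3,0)] -> total=2
Click 3 (3,4) count=2: revealed 1 new [(3,4)] -> total=3
Click 4 (5,2) count=0: revealed 6 new [(4,1) (4,2) (4,3) (5,1) (5,2) (5,3)] -> total=9

Answer: 9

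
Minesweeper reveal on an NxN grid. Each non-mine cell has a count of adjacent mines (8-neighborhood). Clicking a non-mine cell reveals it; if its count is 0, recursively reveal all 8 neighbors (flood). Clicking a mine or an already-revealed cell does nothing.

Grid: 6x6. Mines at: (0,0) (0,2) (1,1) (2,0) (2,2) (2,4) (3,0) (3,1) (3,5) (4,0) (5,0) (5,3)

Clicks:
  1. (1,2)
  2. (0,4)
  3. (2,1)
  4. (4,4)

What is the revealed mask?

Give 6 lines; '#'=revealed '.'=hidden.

Click 1 (1,2) count=3: revealed 1 new [(1,2)] -> total=1
Click 2 (0,4) count=0: revealed 6 new [(0,3) (0,4) (0,5) (1,3) (1,4) (1,5)] -> total=7
Click 3 (2,1) count=5: revealed 1 new [(2,1)] -> total=8
Click 4 (4,4) count=2: revealed 1 new [(4,4)] -> total=9

Answer: ...###
..####
.#....
......
....#.
......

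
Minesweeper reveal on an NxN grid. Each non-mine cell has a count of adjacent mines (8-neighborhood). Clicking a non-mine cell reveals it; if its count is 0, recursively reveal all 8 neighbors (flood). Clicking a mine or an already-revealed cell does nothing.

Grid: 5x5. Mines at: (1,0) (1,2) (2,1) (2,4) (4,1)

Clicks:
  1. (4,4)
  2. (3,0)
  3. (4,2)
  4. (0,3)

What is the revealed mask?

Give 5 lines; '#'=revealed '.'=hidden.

Click 1 (4,4) count=0: revealed 6 new [(3,2) (3,3) (3,4) (4,2) (4,3) (4,4)] -> total=6
Click 2 (3,0) count=2: revealed 1 new [(3,0)] -> total=7
Click 3 (4,2) count=1: revealed 0 new [(none)] -> total=7
Click 4 (0,3) count=1: revealed 1 new [(0,3)] -> total=8

Answer: ...#.
.....
.....
#.###
..###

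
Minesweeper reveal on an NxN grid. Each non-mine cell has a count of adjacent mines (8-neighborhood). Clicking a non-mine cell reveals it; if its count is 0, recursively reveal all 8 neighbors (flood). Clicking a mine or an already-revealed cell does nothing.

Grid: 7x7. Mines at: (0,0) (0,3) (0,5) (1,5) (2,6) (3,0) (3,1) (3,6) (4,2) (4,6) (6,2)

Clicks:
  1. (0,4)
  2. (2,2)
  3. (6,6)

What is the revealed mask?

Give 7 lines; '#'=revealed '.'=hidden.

Answer: ....#..
..###..
..####.
..####.
...###.
...####
...####

Derivation:
Click 1 (0,4) count=3: revealed 1 new [(0,4)] -> total=1
Click 2 (2,2) count=1: revealed 1 new [(2,2)] -> total=2
Click 3 (6,6) count=0: revealed 21 new [(1,2) (1,3) (1,4) (2,3) (2,4) (2,5) (3,2) (3,3) (3,4) (3,5) (4,3) (4,4) (4,5) (5,3) (5,4) (5,5) (5,6) (6,3) (6,4) (6,5) (6,6)] -> total=23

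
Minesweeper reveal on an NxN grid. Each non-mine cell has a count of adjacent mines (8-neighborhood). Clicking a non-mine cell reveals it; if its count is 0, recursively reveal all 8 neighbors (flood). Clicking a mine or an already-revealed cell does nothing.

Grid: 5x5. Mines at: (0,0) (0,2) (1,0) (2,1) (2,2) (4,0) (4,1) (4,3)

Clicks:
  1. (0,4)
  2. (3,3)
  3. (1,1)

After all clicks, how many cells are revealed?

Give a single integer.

Answer: 9

Derivation:
Click 1 (0,4) count=0: revealed 8 new [(0,3) (0,4) (1,3) (1,4) (2,3) (2,4) (3,3) (3,4)] -> total=8
Click 2 (3,3) count=2: revealed 0 new [(none)] -> total=8
Click 3 (1,1) count=5: revealed 1 new [(1,1)] -> total=9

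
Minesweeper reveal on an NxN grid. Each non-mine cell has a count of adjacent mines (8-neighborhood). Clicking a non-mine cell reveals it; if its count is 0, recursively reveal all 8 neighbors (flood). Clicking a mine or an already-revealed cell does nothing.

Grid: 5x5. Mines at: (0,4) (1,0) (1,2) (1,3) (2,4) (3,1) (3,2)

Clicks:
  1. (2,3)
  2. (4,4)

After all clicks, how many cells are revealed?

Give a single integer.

Click 1 (2,3) count=4: revealed 1 new [(2,3)] -> total=1
Click 2 (4,4) count=0: revealed 4 new [(3,3) (3,4) (4,3) (4,4)] -> total=5

Answer: 5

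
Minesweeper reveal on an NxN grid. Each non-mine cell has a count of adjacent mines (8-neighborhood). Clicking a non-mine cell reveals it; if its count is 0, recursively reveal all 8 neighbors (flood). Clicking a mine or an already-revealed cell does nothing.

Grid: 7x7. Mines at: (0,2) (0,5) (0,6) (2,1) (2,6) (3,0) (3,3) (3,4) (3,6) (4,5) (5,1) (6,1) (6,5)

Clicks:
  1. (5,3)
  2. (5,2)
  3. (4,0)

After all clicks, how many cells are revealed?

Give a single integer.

Click 1 (5,3) count=0: revealed 9 new [(4,2) (4,3) (4,4) (5,2) (5,3) (5,4) (6,2) (6,3) (6,4)] -> total=9
Click 2 (5,2) count=2: revealed 0 new [(none)] -> total=9
Click 3 (4,0) count=2: revealed 1 new [(4,0)] -> total=10

Answer: 10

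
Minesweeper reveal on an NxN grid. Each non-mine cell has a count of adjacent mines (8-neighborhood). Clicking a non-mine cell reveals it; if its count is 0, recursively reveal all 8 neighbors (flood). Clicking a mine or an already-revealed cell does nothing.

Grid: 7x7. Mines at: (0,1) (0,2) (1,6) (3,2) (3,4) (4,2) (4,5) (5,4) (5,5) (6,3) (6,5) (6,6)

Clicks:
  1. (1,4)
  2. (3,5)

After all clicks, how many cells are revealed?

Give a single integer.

Click 1 (1,4) count=0: revealed 9 new [(0,3) (0,4) (0,5) (1,3) (1,4) (1,5) (2,3) (2,4) (2,5)] -> total=9
Click 2 (3,5) count=2: revealed 1 new [(3,5)] -> total=10

Answer: 10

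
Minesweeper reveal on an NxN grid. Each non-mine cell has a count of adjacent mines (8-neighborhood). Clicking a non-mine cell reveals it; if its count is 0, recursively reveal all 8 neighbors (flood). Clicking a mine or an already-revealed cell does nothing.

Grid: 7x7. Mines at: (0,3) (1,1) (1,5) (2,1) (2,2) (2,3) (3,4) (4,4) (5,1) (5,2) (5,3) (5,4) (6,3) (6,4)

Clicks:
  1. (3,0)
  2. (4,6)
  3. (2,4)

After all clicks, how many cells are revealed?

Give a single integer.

Click 1 (3,0) count=1: revealed 1 new [(3,0)] -> total=1
Click 2 (4,6) count=0: revealed 10 new [(2,5) (2,6) (3,5) (3,6) (4,5) (4,6) (5,5) (5,6) (6,5) (6,6)] -> total=11
Click 3 (2,4) count=3: revealed 1 new [(2,4)] -> total=12

Answer: 12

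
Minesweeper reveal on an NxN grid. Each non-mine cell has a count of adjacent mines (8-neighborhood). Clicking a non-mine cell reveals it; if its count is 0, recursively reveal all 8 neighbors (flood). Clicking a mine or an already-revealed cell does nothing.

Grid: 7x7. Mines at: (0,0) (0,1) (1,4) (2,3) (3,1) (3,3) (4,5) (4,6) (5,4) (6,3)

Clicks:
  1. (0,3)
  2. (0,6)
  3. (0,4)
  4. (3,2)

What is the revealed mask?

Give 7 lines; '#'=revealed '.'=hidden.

Click 1 (0,3) count=1: revealed 1 new [(0,3)] -> total=1
Click 2 (0,6) count=0: revealed 8 new [(0,5) (0,6) (1,5) (1,6) (2,5) (2,6) (3,5) (3,6)] -> total=9
Click 3 (0,4) count=1: revealed 1 new [(0,4)] -> total=10
Click 4 (3,2) count=3: revealed 1 new [(3,2)] -> total=11

Answer: ...####
.....##
.....##
..#..##
.......
.......
.......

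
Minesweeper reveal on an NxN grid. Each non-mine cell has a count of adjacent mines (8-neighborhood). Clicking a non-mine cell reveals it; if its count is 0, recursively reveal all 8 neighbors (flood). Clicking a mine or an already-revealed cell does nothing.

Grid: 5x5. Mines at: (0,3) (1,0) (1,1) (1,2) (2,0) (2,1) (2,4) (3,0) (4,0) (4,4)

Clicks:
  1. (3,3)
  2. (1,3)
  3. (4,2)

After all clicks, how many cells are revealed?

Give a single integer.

Answer: 7

Derivation:
Click 1 (3,3) count=2: revealed 1 new [(3,3)] -> total=1
Click 2 (1,3) count=3: revealed 1 new [(1,3)] -> total=2
Click 3 (4,2) count=0: revealed 5 new [(3,1) (3,2) (4,1) (4,2) (4,3)] -> total=7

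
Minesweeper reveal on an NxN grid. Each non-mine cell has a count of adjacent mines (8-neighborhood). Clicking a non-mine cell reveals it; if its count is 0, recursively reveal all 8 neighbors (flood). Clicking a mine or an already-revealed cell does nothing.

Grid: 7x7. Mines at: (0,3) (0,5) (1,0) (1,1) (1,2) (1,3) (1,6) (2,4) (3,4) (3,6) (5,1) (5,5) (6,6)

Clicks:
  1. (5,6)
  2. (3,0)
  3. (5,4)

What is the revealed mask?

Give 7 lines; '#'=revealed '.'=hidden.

Answer: .......
.......
####...
####...
####...
....#.#
.......

Derivation:
Click 1 (5,6) count=2: revealed 1 new [(5,6)] -> total=1
Click 2 (3,0) count=0: revealed 12 new [(2,0) (2,1) (2,2) (2,3) (3,0) (3,1) (3,2) (3,3) (4,0) (4,1) (4,2) (4,3)] -> total=13
Click 3 (5,4) count=1: revealed 1 new [(5,4)] -> total=14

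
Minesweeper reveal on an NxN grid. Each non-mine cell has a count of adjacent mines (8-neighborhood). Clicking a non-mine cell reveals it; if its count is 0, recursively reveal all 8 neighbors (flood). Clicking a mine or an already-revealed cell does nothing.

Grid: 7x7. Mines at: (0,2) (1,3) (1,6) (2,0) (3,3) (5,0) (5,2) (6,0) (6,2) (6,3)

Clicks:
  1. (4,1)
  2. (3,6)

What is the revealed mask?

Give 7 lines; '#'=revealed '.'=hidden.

Answer: .......
.......
....###
....###
.#..###
....###
....###

Derivation:
Click 1 (4,1) count=2: revealed 1 new [(4,1)] -> total=1
Click 2 (3,6) count=0: revealed 15 new [(2,4) (2,5) (2,6) (3,4) (3,5) (3,6) (4,4) (4,5) (4,6) (5,4) (5,5) (5,6) (6,4) (6,5) (6,6)] -> total=16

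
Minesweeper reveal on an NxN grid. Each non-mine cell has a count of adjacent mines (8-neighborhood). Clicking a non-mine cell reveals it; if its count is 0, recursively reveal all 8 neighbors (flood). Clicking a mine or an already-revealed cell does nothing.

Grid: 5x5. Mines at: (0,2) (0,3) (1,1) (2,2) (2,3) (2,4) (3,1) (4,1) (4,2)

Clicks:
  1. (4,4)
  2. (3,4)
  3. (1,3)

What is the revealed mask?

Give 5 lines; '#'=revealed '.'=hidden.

Answer: .....
...#.
.....
...##
...##

Derivation:
Click 1 (4,4) count=0: revealed 4 new [(3,3) (3,4) (4,3) (4,4)] -> total=4
Click 2 (3,4) count=2: revealed 0 new [(none)] -> total=4
Click 3 (1,3) count=5: revealed 1 new [(1,3)] -> total=5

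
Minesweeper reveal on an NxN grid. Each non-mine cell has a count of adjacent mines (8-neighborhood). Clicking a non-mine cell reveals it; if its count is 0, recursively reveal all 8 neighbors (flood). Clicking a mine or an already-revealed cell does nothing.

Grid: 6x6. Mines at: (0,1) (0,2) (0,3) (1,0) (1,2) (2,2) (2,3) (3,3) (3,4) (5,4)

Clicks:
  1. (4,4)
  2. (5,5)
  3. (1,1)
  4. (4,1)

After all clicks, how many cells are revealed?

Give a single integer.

Click 1 (4,4) count=3: revealed 1 new [(4,4)] -> total=1
Click 2 (5,5) count=1: revealed 1 new [(5,5)] -> total=2
Click 3 (1,1) count=5: revealed 1 new [(1,1)] -> total=3
Click 4 (4,1) count=0: revealed 13 new [(2,0) (2,1) (3,0) (3,1) (3,2) (4,0) (4,1) (4,2) (4,3) (5,0) (5,1) (5,2) (5,3)] -> total=16

Answer: 16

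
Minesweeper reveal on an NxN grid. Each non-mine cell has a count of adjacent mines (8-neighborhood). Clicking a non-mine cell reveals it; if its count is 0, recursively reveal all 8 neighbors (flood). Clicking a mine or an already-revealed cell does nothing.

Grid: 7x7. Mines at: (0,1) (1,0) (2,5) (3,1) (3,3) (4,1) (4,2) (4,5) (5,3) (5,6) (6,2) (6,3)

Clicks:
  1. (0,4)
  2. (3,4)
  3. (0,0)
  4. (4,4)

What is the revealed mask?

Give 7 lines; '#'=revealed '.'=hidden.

Answer: #.#####
..#####
..###..
....#..
....#..
.......
.......

Derivation:
Click 1 (0,4) count=0: revealed 13 new [(0,2) (0,3) (0,4) (0,5) (0,6) (1,2) (1,3) (1,4) (1,5) (1,6) (2,2) (2,3) (2,4)] -> total=13
Click 2 (3,4) count=3: revealed 1 new [(3,4)] -> total=14
Click 3 (0,0) count=2: revealed 1 new [(0,0)] -> total=15
Click 4 (4,4) count=3: revealed 1 new [(4,4)] -> total=16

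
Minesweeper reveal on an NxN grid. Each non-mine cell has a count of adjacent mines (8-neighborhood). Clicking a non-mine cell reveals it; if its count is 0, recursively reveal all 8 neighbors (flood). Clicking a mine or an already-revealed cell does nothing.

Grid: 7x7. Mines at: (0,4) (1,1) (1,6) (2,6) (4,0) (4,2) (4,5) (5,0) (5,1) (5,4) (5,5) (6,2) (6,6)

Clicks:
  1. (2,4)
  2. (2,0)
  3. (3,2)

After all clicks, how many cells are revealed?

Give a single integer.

Click 1 (2,4) count=0: revealed 12 new [(1,2) (1,3) (1,4) (1,5) (2,2) (2,3) (2,4) (2,5) (3,2) (3,3) (3,4) (3,5)] -> total=12
Click 2 (2,0) count=1: revealed 1 new [(2,0)] -> total=13
Click 3 (3,2) count=1: revealed 0 new [(none)] -> total=13

Answer: 13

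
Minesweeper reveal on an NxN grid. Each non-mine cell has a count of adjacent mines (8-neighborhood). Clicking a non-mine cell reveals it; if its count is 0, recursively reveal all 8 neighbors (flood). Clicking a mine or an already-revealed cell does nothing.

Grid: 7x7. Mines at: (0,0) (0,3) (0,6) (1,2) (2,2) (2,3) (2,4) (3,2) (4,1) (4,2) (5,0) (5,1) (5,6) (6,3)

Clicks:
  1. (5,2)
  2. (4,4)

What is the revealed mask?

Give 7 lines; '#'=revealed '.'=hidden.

Click 1 (5,2) count=4: revealed 1 new [(5,2)] -> total=1
Click 2 (4,4) count=0: revealed 9 new [(3,3) (3,4) (3,5) (4,3) (4,4) (4,5) (5,3) (5,4) (5,5)] -> total=10

Answer: .......
.......
.......
...###.
...###.
..####.
.......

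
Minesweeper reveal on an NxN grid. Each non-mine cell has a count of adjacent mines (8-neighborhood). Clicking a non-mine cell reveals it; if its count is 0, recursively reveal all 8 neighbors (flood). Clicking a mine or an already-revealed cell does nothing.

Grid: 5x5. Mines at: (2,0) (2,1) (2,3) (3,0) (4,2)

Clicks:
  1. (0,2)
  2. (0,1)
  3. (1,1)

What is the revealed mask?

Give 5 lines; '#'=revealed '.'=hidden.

Answer: #####
#####
.....
.....
.....

Derivation:
Click 1 (0,2) count=0: revealed 10 new [(0,0) (0,1) (0,2) (0,3) (0,4) (1,0) (1,1) (1,2) (1,3) (1,4)] -> total=10
Click 2 (0,1) count=0: revealed 0 new [(none)] -> total=10
Click 3 (1,1) count=2: revealed 0 new [(none)] -> total=10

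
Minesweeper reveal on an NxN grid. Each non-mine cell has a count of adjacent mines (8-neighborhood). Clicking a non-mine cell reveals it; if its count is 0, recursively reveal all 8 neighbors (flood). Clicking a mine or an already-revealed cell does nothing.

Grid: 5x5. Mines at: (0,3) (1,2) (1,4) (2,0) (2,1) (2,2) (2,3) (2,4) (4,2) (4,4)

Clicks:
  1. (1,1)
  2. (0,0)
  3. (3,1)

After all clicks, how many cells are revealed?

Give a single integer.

Click 1 (1,1) count=4: revealed 1 new [(1,1)] -> total=1
Click 2 (0,0) count=0: revealed 3 new [(0,0) (0,1) (1,0)] -> total=4
Click 3 (3,1) count=4: revealed 1 new [(3,1)] -> total=5

Answer: 5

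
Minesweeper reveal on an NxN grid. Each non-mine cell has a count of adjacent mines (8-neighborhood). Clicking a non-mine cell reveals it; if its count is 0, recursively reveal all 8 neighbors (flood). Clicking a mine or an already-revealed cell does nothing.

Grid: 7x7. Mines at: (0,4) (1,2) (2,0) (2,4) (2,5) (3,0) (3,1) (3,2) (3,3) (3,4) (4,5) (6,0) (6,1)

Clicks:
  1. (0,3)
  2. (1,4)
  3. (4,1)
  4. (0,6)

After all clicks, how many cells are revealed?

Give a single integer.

Answer: 7

Derivation:
Click 1 (0,3) count=2: revealed 1 new [(0,3)] -> total=1
Click 2 (1,4) count=3: revealed 1 new [(1,4)] -> total=2
Click 3 (4,1) count=3: revealed 1 new [(4,1)] -> total=3
Click 4 (0,6) count=0: revealed 4 new [(0,5) (0,6) (1,5) (1,6)] -> total=7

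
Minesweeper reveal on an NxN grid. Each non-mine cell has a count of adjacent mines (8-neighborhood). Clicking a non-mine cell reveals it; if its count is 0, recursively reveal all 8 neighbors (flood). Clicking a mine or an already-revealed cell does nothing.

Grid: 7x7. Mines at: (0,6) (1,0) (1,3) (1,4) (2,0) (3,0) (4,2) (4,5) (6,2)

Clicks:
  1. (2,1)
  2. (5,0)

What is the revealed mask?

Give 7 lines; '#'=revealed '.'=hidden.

Click 1 (2,1) count=3: revealed 1 new [(2,1)] -> total=1
Click 2 (5,0) count=0: revealed 6 new [(4,0) (4,1) (5,0) (5,1) (6,0) (6,1)] -> total=7

Answer: .......
.......
.#.....
.......
##.....
##.....
##.....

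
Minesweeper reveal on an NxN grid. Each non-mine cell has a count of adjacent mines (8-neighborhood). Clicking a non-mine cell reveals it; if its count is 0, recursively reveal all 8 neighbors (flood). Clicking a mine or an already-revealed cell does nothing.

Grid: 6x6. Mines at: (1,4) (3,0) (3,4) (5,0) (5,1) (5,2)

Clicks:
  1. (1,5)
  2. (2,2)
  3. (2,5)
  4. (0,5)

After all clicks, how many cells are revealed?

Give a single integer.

Answer: 21

Derivation:
Click 1 (1,5) count=1: revealed 1 new [(1,5)] -> total=1
Click 2 (2,2) count=0: revealed 18 new [(0,0) (0,1) (0,2) (0,3) (1,0) (1,1) (1,2) (1,3) (2,0) (2,1) (2,2) (2,3) (3,1) (3,2) (3,3) (4,1) (4,2) (4,3)] -> total=19
Click 3 (2,5) count=2: revealed 1 new [(2,5)] -> total=20
Click 4 (0,5) count=1: revealed 1 new [(0,5)] -> total=21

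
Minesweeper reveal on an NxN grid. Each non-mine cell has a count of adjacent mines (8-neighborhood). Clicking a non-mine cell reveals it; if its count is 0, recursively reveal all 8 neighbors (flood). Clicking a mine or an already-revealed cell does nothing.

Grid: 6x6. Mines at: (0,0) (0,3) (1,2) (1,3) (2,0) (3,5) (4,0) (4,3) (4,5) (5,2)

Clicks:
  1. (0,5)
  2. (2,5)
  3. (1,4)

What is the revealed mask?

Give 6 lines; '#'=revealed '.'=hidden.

Answer: ....##
....##
....##
......
......
......

Derivation:
Click 1 (0,5) count=0: revealed 6 new [(0,4) (0,5) (1,4) (1,5) (2,4) (2,5)] -> total=6
Click 2 (2,5) count=1: revealed 0 new [(none)] -> total=6
Click 3 (1,4) count=2: revealed 0 new [(none)] -> total=6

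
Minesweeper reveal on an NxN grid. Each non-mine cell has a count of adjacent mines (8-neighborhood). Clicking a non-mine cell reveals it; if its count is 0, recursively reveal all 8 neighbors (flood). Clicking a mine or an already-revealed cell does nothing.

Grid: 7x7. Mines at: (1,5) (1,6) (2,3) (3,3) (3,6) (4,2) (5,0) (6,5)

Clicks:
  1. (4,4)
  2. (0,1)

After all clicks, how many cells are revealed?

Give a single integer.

Click 1 (4,4) count=1: revealed 1 new [(4,4)] -> total=1
Click 2 (0,1) count=0: revealed 18 new [(0,0) (0,1) (0,2) (0,3) (0,4) (1,0) (1,1) (1,2) (1,3) (1,4) (2,0) (2,1) (2,2) (3,0) (3,1) (3,2) (4,0) (4,1)] -> total=19

Answer: 19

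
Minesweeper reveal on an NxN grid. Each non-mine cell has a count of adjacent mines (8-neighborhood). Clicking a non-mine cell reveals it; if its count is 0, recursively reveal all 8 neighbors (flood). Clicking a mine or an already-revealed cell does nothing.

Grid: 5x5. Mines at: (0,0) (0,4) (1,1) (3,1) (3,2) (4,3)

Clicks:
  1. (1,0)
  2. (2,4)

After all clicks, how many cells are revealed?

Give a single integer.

Click 1 (1,0) count=2: revealed 1 new [(1,0)] -> total=1
Click 2 (2,4) count=0: revealed 6 new [(1,3) (1,4) (2,3) (2,4) (3,3) (3,4)] -> total=7

Answer: 7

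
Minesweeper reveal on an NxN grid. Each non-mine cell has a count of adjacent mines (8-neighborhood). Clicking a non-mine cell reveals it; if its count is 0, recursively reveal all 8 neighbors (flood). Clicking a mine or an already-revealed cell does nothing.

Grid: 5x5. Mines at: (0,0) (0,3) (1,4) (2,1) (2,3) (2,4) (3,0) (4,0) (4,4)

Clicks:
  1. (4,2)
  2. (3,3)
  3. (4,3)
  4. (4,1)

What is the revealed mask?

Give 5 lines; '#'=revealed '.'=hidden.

Answer: .....
.....
.....
.###.
.###.

Derivation:
Click 1 (4,2) count=0: revealed 6 new [(3,1) (3,2) (3,3) (4,1) (4,2) (4,3)] -> total=6
Click 2 (3,3) count=3: revealed 0 new [(none)] -> total=6
Click 3 (4,3) count=1: revealed 0 new [(none)] -> total=6
Click 4 (4,1) count=2: revealed 0 new [(none)] -> total=6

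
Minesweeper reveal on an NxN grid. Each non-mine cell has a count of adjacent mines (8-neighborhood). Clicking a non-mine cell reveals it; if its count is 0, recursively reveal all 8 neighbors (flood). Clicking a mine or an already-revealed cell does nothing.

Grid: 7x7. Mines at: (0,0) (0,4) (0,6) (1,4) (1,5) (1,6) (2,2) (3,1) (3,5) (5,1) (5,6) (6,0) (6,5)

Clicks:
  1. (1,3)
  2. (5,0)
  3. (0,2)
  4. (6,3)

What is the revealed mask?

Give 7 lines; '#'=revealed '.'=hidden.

Click 1 (1,3) count=3: revealed 1 new [(1,3)] -> total=1
Click 2 (5,0) count=2: revealed 1 new [(5,0)] -> total=2
Click 3 (0,2) count=0: revealed 5 new [(0,1) (0,2) (0,3) (1,1) (1,2)] -> total=7
Click 4 (6,3) count=0: revealed 12 new [(3,2) (3,3) (3,4) (4,2) (4,3) (4,4) (5,2) (5,3) (5,4) (6,2) (6,3) (6,4)] -> total=19

Answer: .###...
.###...
.......
..###..
..###..
#.###..
..###..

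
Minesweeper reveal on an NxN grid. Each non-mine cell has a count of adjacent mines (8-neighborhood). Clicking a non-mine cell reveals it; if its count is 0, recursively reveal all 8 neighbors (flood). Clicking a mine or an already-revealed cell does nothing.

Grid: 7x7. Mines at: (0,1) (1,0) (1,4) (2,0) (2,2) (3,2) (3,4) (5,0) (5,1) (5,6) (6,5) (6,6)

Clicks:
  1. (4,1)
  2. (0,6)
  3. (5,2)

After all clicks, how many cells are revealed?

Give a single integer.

Answer: 12

Derivation:
Click 1 (4,1) count=3: revealed 1 new [(4,1)] -> total=1
Click 2 (0,6) count=0: revealed 10 new [(0,5) (0,6) (1,5) (1,6) (2,5) (2,6) (3,5) (3,6) (4,5) (4,6)] -> total=11
Click 3 (5,2) count=1: revealed 1 new [(5,2)] -> total=12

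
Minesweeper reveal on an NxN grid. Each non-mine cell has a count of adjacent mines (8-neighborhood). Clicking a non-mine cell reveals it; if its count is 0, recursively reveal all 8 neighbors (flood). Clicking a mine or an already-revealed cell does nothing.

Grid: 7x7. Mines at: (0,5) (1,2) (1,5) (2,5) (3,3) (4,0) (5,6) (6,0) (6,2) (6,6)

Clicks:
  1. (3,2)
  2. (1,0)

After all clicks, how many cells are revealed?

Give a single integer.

Click 1 (3,2) count=1: revealed 1 new [(3,2)] -> total=1
Click 2 (1,0) count=0: revealed 8 new [(0,0) (0,1) (1,0) (1,1) (2,0) (2,1) (3,0) (3,1)] -> total=9

Answer: 9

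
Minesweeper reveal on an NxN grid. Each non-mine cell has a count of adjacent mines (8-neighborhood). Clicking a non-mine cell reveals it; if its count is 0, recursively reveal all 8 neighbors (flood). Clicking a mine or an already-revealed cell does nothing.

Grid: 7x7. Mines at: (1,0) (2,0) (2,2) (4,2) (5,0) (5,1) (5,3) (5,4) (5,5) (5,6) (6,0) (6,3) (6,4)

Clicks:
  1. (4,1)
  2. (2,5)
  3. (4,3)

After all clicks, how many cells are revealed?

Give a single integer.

Click 1 (4,1) count=3: revealed 1 new [(4,1)] -> total=1
Click 2 (2,5) count=0: revealed 24 new [(0,1) (0,2) (0,3) (0,4) (0,5) (0,6) (1,1) (1,2) (1,3) (1,4) (1,5) (1,6) (2,3) (2,4) (2,5) (2,6) (3,3) (3,4) (3,5) (3,6) (4,3) (4,4) (4,5) (4,6)] -> total=25
Click 3 (4,3) count=3: revealed 0 new [(none)] -> total=25

Answer: 25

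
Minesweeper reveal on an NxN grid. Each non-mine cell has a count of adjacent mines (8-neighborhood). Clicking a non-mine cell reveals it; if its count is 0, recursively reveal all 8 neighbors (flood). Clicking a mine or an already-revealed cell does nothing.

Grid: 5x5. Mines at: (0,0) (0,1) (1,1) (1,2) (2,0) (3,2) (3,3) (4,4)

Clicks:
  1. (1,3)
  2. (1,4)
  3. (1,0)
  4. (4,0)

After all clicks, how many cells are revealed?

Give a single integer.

Answer: 11

Derivation:
Click 1 (1,3) count=1: revealed 1 new [(1,3)] -> total=1
Click 2 (1,4) count=0: revealed 5 new [(0,3) (0,4) (1,4) (2,3) (2,4)] -> total=6
Click 3 (1,0) count=4: revealed 1 new [(1,0)] -> total=7
Click 4 (4,0) count=0: revealed 4 new [(3,0) (3,1) (4,0) (4,1)] -> total=11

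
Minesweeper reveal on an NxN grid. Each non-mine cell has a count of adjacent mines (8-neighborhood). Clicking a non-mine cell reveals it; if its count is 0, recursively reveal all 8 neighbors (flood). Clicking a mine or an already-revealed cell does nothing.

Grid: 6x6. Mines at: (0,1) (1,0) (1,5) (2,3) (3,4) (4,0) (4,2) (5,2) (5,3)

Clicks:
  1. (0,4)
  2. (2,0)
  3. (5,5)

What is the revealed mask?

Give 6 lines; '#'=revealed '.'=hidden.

Answer: ....#.
......
#.....
......
....##
....##

Derivation:
Click 1 (0,4) count=1: revealed 1 new [(0,4)] -> total=1
Click 2 (2,0) count=1: revealed 1 new [(2,0)] -> total=2
Click 3 (5,5) count=0: revealed 4 new [(4,4) (4,5) (5,4) (5,5)] -> total=6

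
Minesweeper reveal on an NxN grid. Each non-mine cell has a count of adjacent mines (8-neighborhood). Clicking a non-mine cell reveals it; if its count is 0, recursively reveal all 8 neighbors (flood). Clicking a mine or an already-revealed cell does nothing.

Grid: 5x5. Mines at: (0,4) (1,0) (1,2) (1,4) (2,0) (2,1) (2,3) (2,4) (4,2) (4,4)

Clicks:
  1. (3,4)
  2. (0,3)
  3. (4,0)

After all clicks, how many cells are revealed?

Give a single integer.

Click 1 (3,4) count=3: revealed 1 new [(3,4)] -> total=1
Click 2 (0,3) count=3: revealed 1 new [(0,3)] -> total=2
Click 3 (4,0) count=0: revealed 4 new [(3,0) (3,1) (4,0) (4,1)] -> total=6

Answer: 6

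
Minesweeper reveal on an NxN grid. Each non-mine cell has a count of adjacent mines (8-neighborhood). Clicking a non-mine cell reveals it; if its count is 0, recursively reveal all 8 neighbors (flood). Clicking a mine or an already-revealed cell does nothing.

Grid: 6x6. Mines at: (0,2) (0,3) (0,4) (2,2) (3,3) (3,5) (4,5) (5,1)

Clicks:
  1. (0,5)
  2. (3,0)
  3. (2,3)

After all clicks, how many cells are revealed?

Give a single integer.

Answer: 12

Derivation:
Click 1 (0,5) count=1: revealed 1 new [(0,5)] -> total=1
Click 2 (3,0) count=0: revealed 10 new [(0,0) (0,1) (1,0) (1,1) (2,0) (2,1) (3,0) (3,1) (4,0) (4,1)] -> total=11
Click 3 (2,3) count=2: revealed 1 new [(2,3)] -> total=12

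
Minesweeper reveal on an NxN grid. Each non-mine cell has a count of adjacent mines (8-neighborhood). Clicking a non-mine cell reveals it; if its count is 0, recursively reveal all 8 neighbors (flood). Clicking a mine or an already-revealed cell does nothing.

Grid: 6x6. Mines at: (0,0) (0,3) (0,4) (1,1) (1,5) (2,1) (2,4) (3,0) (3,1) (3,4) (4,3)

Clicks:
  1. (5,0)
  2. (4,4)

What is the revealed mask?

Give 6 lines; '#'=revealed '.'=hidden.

Click 1 (5,0) count=0: revealed 6 new [(4,0) (4,1) (4,2) (5,0) (5,1) (5,2)] -> total=6
Click 2 (4,4) count=2: revealed 1 new [(4,4)] -> total=7

Answer: ......
......
......
......
###.#.
###...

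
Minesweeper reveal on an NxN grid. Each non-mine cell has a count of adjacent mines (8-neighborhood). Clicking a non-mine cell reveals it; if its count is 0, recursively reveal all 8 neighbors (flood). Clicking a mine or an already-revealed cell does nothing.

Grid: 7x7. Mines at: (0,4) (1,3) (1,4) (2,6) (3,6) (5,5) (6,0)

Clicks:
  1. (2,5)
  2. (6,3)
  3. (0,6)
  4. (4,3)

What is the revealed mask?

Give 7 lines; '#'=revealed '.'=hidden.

Click 1 (2,5) count=3: revealed 1 new [(2,5)] -> total=1
Click 2 (6,3) count=0: revealed 32 new [(0,0) (0,1) (0,2) (1,0) (1,1) (1,2) (2,0) (2,1) (2,2) (2,3) (2,4) (3,0) (3,1) (3,2) (3,3) (3,4) (3,5) (4,0) (4,1) (4,2) (4,3) (4,4) (4,5) (5,0) (5,1) (5,2) (5,3) (5,4) (6,1) (6,2) (6,3) (6,4)] -> total=33
Click 3 (0,6) count=0: revealed 4 new [(0,5) (0,6) (1,5) (1,6)] -> total=37
Click 4 (4,3) count=0: revealed 0 new [(none)] -> total=37

Answer: ###..##
###..##
######.
######.
######.
#####..
.####..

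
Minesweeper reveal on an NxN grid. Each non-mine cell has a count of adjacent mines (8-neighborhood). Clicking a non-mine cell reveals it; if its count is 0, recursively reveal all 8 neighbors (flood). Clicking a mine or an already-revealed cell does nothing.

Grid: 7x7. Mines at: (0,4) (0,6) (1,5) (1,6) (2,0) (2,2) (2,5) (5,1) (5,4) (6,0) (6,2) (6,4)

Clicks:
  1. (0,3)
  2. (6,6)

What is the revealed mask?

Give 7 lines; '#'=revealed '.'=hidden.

Answer: ...#...
.......
.......
.....##
.....##
.....##
.....##

Derivation:
Click 1 (0,3) count=1: revealed 1 new [(0,3)] -> total=1
Click 2 (6,6) count=0: revealed 8 new [(3,5) (3,6) (4,5) (4,6) (5,5) (5,6) (6,5) (6,6)] -> total=9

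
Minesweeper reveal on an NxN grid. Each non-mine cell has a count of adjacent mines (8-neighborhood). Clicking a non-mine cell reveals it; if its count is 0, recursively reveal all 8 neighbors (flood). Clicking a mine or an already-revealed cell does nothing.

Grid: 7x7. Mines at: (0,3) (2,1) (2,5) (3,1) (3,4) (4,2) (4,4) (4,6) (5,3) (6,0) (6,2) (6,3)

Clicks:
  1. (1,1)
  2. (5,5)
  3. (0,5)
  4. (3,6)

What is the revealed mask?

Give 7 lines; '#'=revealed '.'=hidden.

Answer: ....###
.#..###
.......
......#
.......
.....#.
.......

Derivation:
Click 1 (1,1) count=1: revealed 1 new [(1,1)] -> total=1
Click 2 (5,5) count=2: revealed 1 new [(5,5)] -> total=2
Click 3 (0,5) count=0: revealed 6 new [(0,4) (0,5) (0,6) (1,4) (1,5) (1,6)] -> total=8
Click 4 (3,6) count=2: revealed 1 new [(3,6)] -> total=9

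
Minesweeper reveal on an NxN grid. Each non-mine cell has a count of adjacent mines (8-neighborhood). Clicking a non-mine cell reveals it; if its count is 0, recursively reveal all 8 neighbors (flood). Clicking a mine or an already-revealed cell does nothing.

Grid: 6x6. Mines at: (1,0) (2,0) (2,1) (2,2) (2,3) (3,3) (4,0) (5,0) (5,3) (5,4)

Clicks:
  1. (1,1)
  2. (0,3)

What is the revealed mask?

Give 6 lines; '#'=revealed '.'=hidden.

Answer: .#####
.#####
....##
....##
....##
......

Derivation:
Click 1 (1,1) count=4: revealed 1 new [(1,1)] -> total=1
Click 2 (0,3) count=0: revealed 15 new [(0,1) (0,2) (0,3) (0,4) (0,5) (1,2) (1,3) (1,4) (1,5) (2,4) (2,5) (3,4) (3,5) (4,4) (4,5)] -> total=16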